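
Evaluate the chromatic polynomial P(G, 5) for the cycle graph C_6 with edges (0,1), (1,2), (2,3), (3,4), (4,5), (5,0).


P(C_6, k) = (k-1)^6 + (-1)^6*(k-1).
P(5) = (4)^6 + 4
= 4096 + 4 = 4100.

4100


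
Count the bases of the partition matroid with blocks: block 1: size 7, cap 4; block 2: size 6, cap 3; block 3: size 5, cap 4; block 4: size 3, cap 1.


A basis picks exactly ci elements from block i.
Number of bases = product of C(|Si|, ci).
= C(7,4) * C(6,3) * C(5,4) * C(3,1)
= 35 * 20 * 5 * 3
= 10500.

10500


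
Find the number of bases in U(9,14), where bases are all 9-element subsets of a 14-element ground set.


Bases of U(9,14) are all 9-element subsets of the 14-element ground set.
Number of bases = C(14,9).
C(14,9) = 14! / (9! * 5!) = 2002.

2002


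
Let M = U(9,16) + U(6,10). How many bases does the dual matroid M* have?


(M1+M2)* = M1* + M2*.
M1* = U(7,16), bases: C(16,7) = 11440.
M2* = U(4,10), bases: C(10,4) = 210.
|B(M*)| = 11440 * 210 = 2402400.

2402400


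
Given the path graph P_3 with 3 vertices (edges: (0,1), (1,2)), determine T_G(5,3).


A path on 3 vertices is a tree with 2 edges.
T(x,y) = x^(2) for any tree.
T(5,3) = 5^2 = 25.

25


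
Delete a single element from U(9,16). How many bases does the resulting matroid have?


Deleting e from U(9,16) gives U(9,15) since n > r.
Bases of U(9,15) = (15 choose 9) = 5005.

5005


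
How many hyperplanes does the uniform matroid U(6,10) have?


Hyperplanes of U(6,10) are flats of rank 5.
In a uniform matroid, these are exactly the (5)-element subsets.
Count = (10 choose 5) = 252.

252


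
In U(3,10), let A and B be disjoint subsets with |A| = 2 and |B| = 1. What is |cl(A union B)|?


|A union B| = 2 + 1 = 3 (disjoint).
In U(3,10), cl(S) = S if |S| < 3, else cl(S) = E.
Since 3 >= 3, cl(A union B) = E.
|cl(A union B)| = 10.

10


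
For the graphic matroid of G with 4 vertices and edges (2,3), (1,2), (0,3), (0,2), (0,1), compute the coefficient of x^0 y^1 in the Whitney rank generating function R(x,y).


R(x,y) = sum over A in 2^E of x^(r(E)-r(A)) * y^(|A|-r(A)).
G has 4 vertices, 5 edges. r(E) = 3.
Enumerate all 2^5 = 32 subsets.
Count subsets with r(E)-r(A)=0 and |A|-r(A)=1: 5.

5


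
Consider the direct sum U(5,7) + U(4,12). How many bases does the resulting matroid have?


Bases of a direct sum M1 + M2: |B| = |B(M1)| * |B(M2)|.
|B(U(5,7))| = C(7,5) = 21.
|B(U(4,12))| = C(12,4) = 495.
Total bases = 21 * 495 = 10395.

10395


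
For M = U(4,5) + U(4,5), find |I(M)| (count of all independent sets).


For a direct sum, |I(M1+M2)| = |I(M1)| * |I(M2)|.
|I(U(4,5))| = sum C(5,k) for k=0..4 = 31.
|I(U(4,5))| = sum C(5,k) for k=0..4 = 31.
Total = 31 * 31 = 961.

961


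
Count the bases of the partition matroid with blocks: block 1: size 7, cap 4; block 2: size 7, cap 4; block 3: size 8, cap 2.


A basis picks exactly ci elements from block i.
Number of bases = product of C(|Si|, ci).
= C(7,4) * C(7,4) * C(8,2)
= 35 * 35 * 28
= 34300.

34300


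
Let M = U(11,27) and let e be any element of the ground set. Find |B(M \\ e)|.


Deleting e from U(11,27) gives U(11,26) since n > r.
Bases of U(11,26) = C(26,11) = 26! / (11! * 15!) = 7726160.

7726160


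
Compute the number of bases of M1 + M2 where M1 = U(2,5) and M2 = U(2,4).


Bases of a direct sum M1 + M2: |B| = |B(M1)| * |B(M2)|.
|B(U(2,5))| = C(5,2) = 10.
|B(U(2,4))| = C(4,2) = 6.
Total bases = 10 * 6 = 60.

60


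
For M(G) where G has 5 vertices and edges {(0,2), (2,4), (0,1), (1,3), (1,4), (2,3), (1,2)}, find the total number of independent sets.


An independent set in a graphic matroid is an acyclic edge subset.
G has 5 vertices and 7 edges.
Enumerate all 2^7 = 128 subsets, checking for acyclicity.
Total independent sets = 81.

81


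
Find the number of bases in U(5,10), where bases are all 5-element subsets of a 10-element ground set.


Bases of U(5,10) are all 5-element subsets of the 10-element ground set.
Number of bases = C(10,5).
(10 choose 5) = 252.

252


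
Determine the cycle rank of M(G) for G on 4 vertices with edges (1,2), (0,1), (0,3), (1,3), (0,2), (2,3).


Cycle rank (nullity) = |E| - r(M) = |E| - (|V| - c).
|E| = 6, |V| = 4, c = 1.
Nullity = 6 - (4 - 1) = 6 - 3 = 3.

3


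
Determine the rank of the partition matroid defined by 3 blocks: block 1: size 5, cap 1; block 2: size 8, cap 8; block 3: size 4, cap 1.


Rank of a partition matroid = sum of min(|Si|, ci) for each block.
= min(5,1) + min(8,8) + min(4,1)
= 1 + 8 + 1
= 10.

10


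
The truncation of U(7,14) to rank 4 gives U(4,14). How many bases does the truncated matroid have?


Truncating U(7,14) to rank 4 gives U(4,14).
Bases of U(4,14) are all 4-element subsets of 14 elements.
Number of bases = C(14,4) = 14! / (4! * 10!) = 1001.

1001


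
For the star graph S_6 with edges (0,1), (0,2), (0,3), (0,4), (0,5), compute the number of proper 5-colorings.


P(tree, k) = k * (k-1)^(5) for any tree on 6 vertices.
P(5) = 5 * 4^5 = 5 * 1024 = 5120.

5120


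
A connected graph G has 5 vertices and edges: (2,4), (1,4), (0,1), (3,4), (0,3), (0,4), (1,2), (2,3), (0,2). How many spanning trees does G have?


By Kirchhoff's matrix tree theorem, the number of spanning trees equals
the determinant of any cofactor of the Laplacian matrix L.
G has 5 vertices and 9 edges.
Computing the (4 x 4) cofactor determinant gives 75.

75


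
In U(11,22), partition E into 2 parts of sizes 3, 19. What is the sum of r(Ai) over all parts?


r(Ai) = min(|Ai|, 11) for each part.
Sum = min(3,11) + min(19,11)
    = 3 + 11
    = 14.

14


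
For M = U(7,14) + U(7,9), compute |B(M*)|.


(M1+M2)* = M1* + M2*.
M1* = U(7,14), bases: C(14,7) = 3432.
M2* = U(2,9), bases: C(9,2) = 36.
|B(M*)| = 3432 * 36 = 123552.

123552


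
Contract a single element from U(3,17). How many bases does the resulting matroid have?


Contracting e from U(3,17) gives U(2,16).
Bases of U(2,16) = (16 choose 2) = 120.

120


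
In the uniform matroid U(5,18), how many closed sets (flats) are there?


Flats of U(5,18): every subset of size < 5 is a flat, plus E itself.
Count = (18 choose 0) + (18 choose 1) + (18 choose 2) + (18 choose 3) + (18 choose 4) + 1
     = 1 + 18 + 153 + 816 + 3060 + 1
     = 4049.

4049


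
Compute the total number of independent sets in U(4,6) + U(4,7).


For a direct sum, |I(M1+M2)| = |I(M1)| * |I(M2)|.
|I(U(4,6))| = sum C(6,k) for k=0..4 = 57.
|I(U(4,7))| = sum C(7,k) for k=0..4 = 99.
Total = 57 * 99 = 5643.

5643


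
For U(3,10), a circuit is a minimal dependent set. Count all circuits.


In U(3,10), circuits are the (4)-element subsets.
Any set of 4 elements is dependent, and removing any one element gives
an independent set of size 3, so it is a minimal dependent set.
Number of circuits = C(10,4) = 10! / (4! * 6!) = 210.

210


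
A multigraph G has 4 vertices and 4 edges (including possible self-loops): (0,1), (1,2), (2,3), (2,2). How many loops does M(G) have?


In a graphic matroid, a loop is a self-loop edge (u,u) with rank 0.
Examining all 4 edges for self-loops...
Self-loops found: (2,2)
Number of loops = 1.

1


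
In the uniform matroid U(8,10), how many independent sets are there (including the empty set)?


Independent sets of U(8,10) are all subsets of size <= 8.
Count = C(10,0) + C(10,1) + C(10,2) + C(10,3) + C(10,4) + C(10,5) + C(10,6) + C(10,7) + C(10,8)
     = 1 + 10 + 45 + 120 + 210 + 252 + 210 + 120 + 45
     = 1013.

1013


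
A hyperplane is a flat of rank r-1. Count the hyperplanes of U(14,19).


Hyperplanes of U(14,19) are flats of rank 13.
In a uniform matroid, these are exactly the (13)-element subsets.
Count = C(19,13) = 19! / (13! * 6!) = 27132.

27132


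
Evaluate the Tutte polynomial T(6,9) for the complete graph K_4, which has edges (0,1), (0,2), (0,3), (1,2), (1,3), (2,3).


T(K_4; x,y) = x^3 + 3x^2 + 4xy + 2x + y^3 + 3y^2 + 2y.
Substituting x=6, y=9:
= 216 + 108 + 216 + 12 + 729 + 243 + 18
= 1542.

1542


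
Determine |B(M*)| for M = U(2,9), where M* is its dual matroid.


The dual of U(r,n) is U(n-r, n) = U(7,9).
Bases of U(7,9) are all (7)-element subsets.
|B(M*)| = C(9,7) = 9! / (7! * 2!) = 36.

36


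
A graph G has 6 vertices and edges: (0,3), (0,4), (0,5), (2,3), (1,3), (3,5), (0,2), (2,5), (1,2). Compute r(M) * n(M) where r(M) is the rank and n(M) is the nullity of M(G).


r(M) = |V| - c = 6 - 1 = 5.
nullity = |E| - r(M) = 9 - 5 = 4.
Product = 5 * 4 = 20.

20


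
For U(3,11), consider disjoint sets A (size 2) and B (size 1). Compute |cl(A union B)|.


|A union B| = 2 + 1 = 3 (disjoint).
In U(3,11), cl(S) = S if |S| < 3, else cl(S) = E.
Since 3 >= 3, cl(A union B) = E.
|cl(A union B)| = 11.

11


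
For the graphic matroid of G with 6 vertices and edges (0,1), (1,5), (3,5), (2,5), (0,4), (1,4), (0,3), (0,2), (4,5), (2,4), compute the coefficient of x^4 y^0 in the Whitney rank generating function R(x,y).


R(x,y) = sum over A in 2^E of x^(r(E)-r(A)) * y^(|A|-r(A)).
G has 6 vertices, 10 edges. r(E) = 5.
Enumerate all 2^10 = 1024 subsets.
Count subsets with r(E)-r(A)=4 and |A|-r(A)=0: 10.

10


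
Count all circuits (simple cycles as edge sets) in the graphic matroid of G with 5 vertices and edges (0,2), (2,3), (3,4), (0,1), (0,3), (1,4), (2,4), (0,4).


A circuit in a graphic matroid = edge set of a simple cycle.
G has 5 vertices and 8 edges.
Enumerating all minimal edge subsets forming cycles...
Total circuits found: 12.

12


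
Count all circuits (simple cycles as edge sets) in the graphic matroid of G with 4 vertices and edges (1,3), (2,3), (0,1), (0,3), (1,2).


A circuit in a graphic matroid = edge set of a simple cycle.
G has 4 vertices and 5 edges.
Enumerating all minimal edge subsets forming cycles...
Total circuits found: 3.

3


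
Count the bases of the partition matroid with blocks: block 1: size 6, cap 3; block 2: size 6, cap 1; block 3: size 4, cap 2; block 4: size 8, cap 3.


A basis picks exactly ci elements from block i.
Number of bases = product of C(|Si|, ci).
= C(6,3) * C(6,1) * C(4,2) * C(8,3)
= 20 * 6 * 6 * 56
= 40320.

40320


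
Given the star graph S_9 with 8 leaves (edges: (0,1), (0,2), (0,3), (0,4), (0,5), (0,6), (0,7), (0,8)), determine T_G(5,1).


A star on 9 vertices is a tree with 8 edges.
T(x,y) = x^(8) for any tree.
T(5,1) = 5^8 = 390625.

390625


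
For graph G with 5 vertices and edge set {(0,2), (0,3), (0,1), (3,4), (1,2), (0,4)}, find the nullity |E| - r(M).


Cycle rank (nullity) = |E| - r(M) = |E| - (|V| - c).
|E| = 6, |V| = 5, c = 1.
Nullity = 6 - (5 - 1) = 6 - 4 = 2.

2


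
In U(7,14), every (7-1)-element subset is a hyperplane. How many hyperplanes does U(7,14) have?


Hyperplanes of U(7,14) are flats of rank 6.
In a uniform matroid, these are exactly the (6)-element subsets.
Count = C(14,6) = 14! / (6! * 8!) = 3003.

3003


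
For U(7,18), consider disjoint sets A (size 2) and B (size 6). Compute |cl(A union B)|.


|A union B| = 2 + 6 = 8 (disjoint).
In U(7,18), cl(S) = S if |S| < 7, else cl(S) = E.
Since 8 >= 7, cl(A union B) = E.
|cl(A union B)| = 18.

18


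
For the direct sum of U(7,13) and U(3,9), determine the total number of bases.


Bases of a direct sum M1 + M2: |B| = |B(M1)| * |B(M2)|.
|B(U(7,13))| = C(13,7) = 1716.
|B(U(3,9))| = C(9,3) = 84.
Total bases = 1716 * 84 = 144144.

144144


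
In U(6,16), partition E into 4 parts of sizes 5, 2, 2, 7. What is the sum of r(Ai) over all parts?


r(Ai) = min(|Ai|, 6) for each part.
Sum = min(5,6) + min(2,6) + min(2,6) + min(7,6)
    = 5 + 2 + 2 + 6
    = 15.

15


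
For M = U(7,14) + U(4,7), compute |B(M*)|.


(M1+M2)* = M1* + M2*.
M1* = U(7,14), bases: C(14,7) = 3432.
M2* = U(3,7), bases: C(7,3) = 35.
|B(M*)| = 3432 * 35 = 120120.

120120


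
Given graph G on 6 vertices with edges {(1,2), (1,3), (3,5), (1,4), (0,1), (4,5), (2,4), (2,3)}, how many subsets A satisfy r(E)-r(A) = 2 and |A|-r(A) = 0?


R(x,y) = sum over A in 2^E of x^(r(E)-r(A)) * y^(|A|-r(A)).
G has 6 vertices, 8 edges. r(E) = 5.
Enumerate all 2^8 = 256 subsets.
Count subsets with r(E)-r(A)=2 and |A|-r(A)=0: 54.

54


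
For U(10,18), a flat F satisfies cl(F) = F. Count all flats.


Flats of U(10,18): every subset of size < 10 is a flat, plus E itself.
Count = (18 choose 0) + (18 choose 1) + (18 choose 2) + (18 choose 3) + (18 choose 4) + (18 choose 5) + (18 choose 6) + (18 choose 7) + (18 choose 8) + (18 choose 9) + 1
     = 1 + 18 + 153 + 816 + 3060 + 8568 + 18564 + 31824 + 43758 + 48620 + 1
     = 155383.

155383


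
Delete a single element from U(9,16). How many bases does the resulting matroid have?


Deleting e from U(9,16) gives U(9,15) since n > r.
Bases of U(9,15) = C(15,9) = 5005.

5005


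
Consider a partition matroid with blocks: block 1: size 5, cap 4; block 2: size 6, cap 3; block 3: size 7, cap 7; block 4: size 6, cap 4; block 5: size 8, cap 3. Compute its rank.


Rank of a partition matroid = sum of min(|Si|, ci) for each block.
= min(5,4) + min(6,3) + min(7,7) + min(6,4) + min(8,3)
= 4 + 3 + 7 + 4 + 3
= 21.

21


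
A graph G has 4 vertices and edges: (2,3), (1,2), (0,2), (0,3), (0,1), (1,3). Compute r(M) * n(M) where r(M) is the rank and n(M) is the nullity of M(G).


r(M) = |V| - c = 4 - 1 = 3.
nullity = |E| - r(M) = 6 - 3 = 3.
Product = 3 * 3 = 9.

9


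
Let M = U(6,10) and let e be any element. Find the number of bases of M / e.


Contracting e from U(6,10) gives U(5,9).
Bases of U(5,9) = (9 choose 5) = 126.

126


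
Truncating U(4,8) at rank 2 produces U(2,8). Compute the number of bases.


Truncating U(4,8) to rank 2 gives U(2,8).
Bases of U(2,8) are all 2-element subsets of 8 elements.
Number of bases = (8 choose 2) = 28.

28


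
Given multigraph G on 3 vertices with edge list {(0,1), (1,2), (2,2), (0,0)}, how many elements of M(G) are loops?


In a graphic matroid, a loop is a self-loop edge (u,u) with rank 0.
Examining all 4 edges for self-loops...
Self-loops found: (2,2), (0,0)
Number of loops = 2.

2


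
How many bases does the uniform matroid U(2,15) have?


Bases of U(2,15) are all 2-element subsets of the 15-element ground set.
Number of bases = C(15,2).
(15 choose 2) = 105.

105


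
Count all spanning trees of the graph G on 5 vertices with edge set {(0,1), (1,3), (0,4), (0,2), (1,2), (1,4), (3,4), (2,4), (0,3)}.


By Kirchhoff's matrix tree theorem, the number of spanning trees equals
the determinant of any cofactor of the Laplacian matrix L.
G has 5 vertices and 9 edges.
Computing the (4 x 4) cofactor determinant gives 75.

75


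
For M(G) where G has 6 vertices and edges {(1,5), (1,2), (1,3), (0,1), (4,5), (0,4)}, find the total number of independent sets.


An independent set in a graphic matroid is an acyclic edge subset.
G has 6 vertices and 6 edges.
Enumerate all 2^6 = 64 subsets, checking for acyclicity.
Total independent sets = 60.

60


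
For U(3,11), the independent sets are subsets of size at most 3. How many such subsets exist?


Independent sets of U(3,11) are all subsets of size <= 3.
Count = C(11,0) + C(11,1) + C(11,2) + C(11,3)
     = 1 + 11 + 55 + 165
     = 232.

232


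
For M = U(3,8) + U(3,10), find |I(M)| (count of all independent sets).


For a direct sum, |I(M1+M2)| = |I(M1)| * |I(M2)|.
|I(U(3,8))| = sum C(8,k) for k=0..3 = 93.
|I(U(3,10))| = sum C(10,k) for k=0..3 = 176.
Total = 93 * 176 = 16368.

16368


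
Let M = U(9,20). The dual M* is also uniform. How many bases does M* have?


The dual of U(r,n) is U(n-r, n) = U(11,20).
Bases of U(11,20) are all (11)-element subsets.
|B(M*)| = C(20,11) = 20! / (11! * 9!) = 167960.

167960


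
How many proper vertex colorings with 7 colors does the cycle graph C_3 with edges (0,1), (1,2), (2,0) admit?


P(C_3, k) = (k-1)^3 + (-1)^3*(k-1).
P(7) = (6)^3 - 6
= 216 - 6 = 210.

210


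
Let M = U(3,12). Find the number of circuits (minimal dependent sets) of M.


In U(3,12), circuits are the (4)-element subsets.
Any set of 4 elements is dependent, and removing any one element gives
an independent set of size 3, so it is a minimal dependent set.
Number of circuits = C(12,4) = (12 * 11 * 10 * 9) / (1 * 2 * 3 * 4) = 495.

495


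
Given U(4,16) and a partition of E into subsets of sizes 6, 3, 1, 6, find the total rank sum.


r(Ai) = min(|Ai|, 4) for each part.
Sum = min(6,4) + min(3,4) + min(1,4) + min(6,4)
    = 4 + 3 + 1 + 4
    = 12.

12


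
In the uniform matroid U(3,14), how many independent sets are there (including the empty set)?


Independent sets of U(3,14) are all subsets of size <= 3.
Count = (14 choose 0) + (14 choose 1) + (14 choose 2) + (14 choose 3)
     = 1 + 14 + 91 + 364
     = 470.

470


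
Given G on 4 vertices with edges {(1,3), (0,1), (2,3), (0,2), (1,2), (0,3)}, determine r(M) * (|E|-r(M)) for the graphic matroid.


r(M) = |V| - c = 4 - 1 = 3.
nullity = |E| - r(M) = 6 - 3 = 3.
Product = 3 * 3 = 9.

9


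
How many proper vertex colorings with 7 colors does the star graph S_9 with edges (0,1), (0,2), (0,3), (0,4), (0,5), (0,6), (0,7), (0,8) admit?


P(tree, k) = k * (k-1)^(8) for any tree on 9 vertices.
P(7) = 7 * 6^8 = 7 * 1679616 = 11757312.

11757312


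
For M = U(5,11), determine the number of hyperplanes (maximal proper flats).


Hyperplanes of U(5,11) are flats of rank 4.
In a uniform matroid, these are exactly the (4)-element subsets.
Count = (11 choose 4) = 330.

330


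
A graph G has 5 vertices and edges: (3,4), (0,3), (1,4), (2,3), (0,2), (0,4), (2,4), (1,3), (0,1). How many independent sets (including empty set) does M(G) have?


An independent set in a graphic matroid is an acyclic edge subset.
G has 5 vertices and 9 edges.
Enumerate all 2^9 = 512 subsets, checking for acyclicity.
Total independent sets = 198.

198


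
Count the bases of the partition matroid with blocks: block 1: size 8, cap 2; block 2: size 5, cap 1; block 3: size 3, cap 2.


A basis picks exactly ci elements from block i.
Number of bases = product of C(|Si|, ci).
= C(8,2) * C(5,1) * C(3,2)
= 28 * 5 * 3
= 420.

420


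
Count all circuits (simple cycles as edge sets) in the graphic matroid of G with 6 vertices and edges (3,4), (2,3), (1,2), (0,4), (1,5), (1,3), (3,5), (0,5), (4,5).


A circuit in a graphic matroid = edge set of a simple cycle.
G has 6 vertices and 9 edges.
Enumerating all minimal edge subsets forming cycles...
Total circuits found: 10.

10


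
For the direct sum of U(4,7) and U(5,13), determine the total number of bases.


Bases of a direct sum M1 + M2: |B| = |B(M1)| * |B(M2)|.
|B(U(4,7))| = C(7,4) = 35.
|B(U(5,13))| = C(13,5) = 1287.
Total bases = 35 * 1287 = 45045.

45045


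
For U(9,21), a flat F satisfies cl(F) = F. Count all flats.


Flats of U(9,21): every subset of size < 9 is a flat, plus E itself.
Count = C(21,0) + C(21,1) + C(21,2) + C(21,3) + C(21,4) + C(21,5) + C(21,6) + C(21,7) + C(21,8) + 1
     = 1 + 21 + 210 + 1330 + 5985 + 20349 + 54264 + 116280 + 203490 + 1
     = 401931.

401931


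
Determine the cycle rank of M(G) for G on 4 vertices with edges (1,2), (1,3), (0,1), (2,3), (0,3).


Cycle rank (nullity) = |E| - r(M) = |E| - (|V| - c).
|E| = 5, |V| = 4, c = 1.
Nullity = 5 - (4 - 1) = 5 - 3 = 2.

2


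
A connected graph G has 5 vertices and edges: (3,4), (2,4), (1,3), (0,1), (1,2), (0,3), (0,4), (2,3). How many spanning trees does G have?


By Kirchhoff's matrix tree theorem, the number of spanning trees equals
the determinant of any cofactor of the Laplacian matrix L.
G has 5 vertices and 8 edges.
Computing the (4 x 4) cofactor determinant gives 45.

45


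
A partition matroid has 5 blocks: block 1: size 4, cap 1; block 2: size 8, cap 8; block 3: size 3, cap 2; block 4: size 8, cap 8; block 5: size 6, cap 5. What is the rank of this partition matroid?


Rank of a partition matroid = sum of min(|Si|, ci) for each block.
= min(4,1) + min(8,8) + min(3,2) + min(8,8) + min(6,5)
= 1 + 8 + 2 + 8 + 5
= 24.

24


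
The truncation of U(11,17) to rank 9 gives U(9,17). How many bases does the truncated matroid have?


Truncating U(11,17) to rank 9 gives U(9,17).
Bases of U(9,17) are all 9-element subsets of 17 elements.
Number of bases = C(17,9) = 17! / (9! * 8!) = 24310.

24310


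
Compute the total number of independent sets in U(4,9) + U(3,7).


For a direct sum, |I(M1+M2)| = |I(M1)| * |I(M2)|.
|I(U(4,9))| = sum C(9,k) for k=0..4 = 256.
|I(U(3,7))| = sum C(7,k) for k=0..3 = 64.
Total = 256 * 64 = 16384.

16384


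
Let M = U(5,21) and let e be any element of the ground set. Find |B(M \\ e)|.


Deleting e from U(5,21) gives U(5,20) since n > r.
Bases of U(5,20) = (20 choose 5) = 15504.

15504


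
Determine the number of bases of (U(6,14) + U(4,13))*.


(M1+M2)* = M1* + M2*.
M1* = U(8,14), bases: C(14,8) = 3003.
M2* = U(9,13), bases: C(13,9) = 715.
|B(M*)| = 3003 * 715 = 2147145.

2147145


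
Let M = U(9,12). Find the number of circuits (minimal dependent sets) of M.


In U(9,12), circuits are the (10)-element subsets.
Any set of 10 elements is dependent, and removing any one element gives
an independent set of size 9, so it is a minimal dependent set.
Number of circuits = C(12,10) = 12! / (10! * 2!) = 66.

66


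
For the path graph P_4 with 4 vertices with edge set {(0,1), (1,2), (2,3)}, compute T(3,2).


A path on 4 vertices is a tree with 3 edges.
T(x,y) = x^(3) for any tree.
T(3,2) = 3^3 = 27.

27


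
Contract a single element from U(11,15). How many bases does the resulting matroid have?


Contracting e from U(11,15) gives U(10,14).
Bases of U(10,14) = (14 choose 10) = 1001.

1001


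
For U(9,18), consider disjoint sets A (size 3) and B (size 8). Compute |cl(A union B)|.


|A union B| = 3 + 8 = 11 (disjoint).
In U(9,18), cl(S) = S if |S| < 9, else cl(S) = E.
Since 11 >= 9, cl(A union B) = E.
|cl(A union B)| = 18.

18


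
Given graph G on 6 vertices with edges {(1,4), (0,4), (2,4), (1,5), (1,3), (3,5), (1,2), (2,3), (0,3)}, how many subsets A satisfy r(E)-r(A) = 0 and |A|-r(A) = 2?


R(x,y) = sum over A in 2^E of x^(r(E)-r(A)) * y^(|A|-r(A)).
G has 6 vertices, 9 edges. r(E) = 5.
Enumerate all 2^9 = 512 subsets.
Count subsets with r(E)-r(A)=0 and |A|-r(A)=2: 34.

34


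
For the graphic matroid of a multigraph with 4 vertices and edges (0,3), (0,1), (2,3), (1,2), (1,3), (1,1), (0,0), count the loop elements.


In a graphic matroid, a loop is a self-loop edge (u,u) with rank 0.
Examining all 7 edges for self-loops...
Self-loops found: (1,1), (0,0)
Number of loops = 2.

2


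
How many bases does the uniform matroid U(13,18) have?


Bases of U(13,18) are all 13-element subsets of the 18-element ground set.
Number of bases = C(18,13).
(18 choose 13) = 8568.

8568


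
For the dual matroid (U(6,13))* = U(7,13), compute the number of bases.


The dual of U(r,n) is U(n-r, n) = U(7,13).
Bases of U(7,13) are all (7)-element subsets.
|B(M*)| = (13 choose 7) = 1716.

1716


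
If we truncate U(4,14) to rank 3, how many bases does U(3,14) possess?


Truncating U(4,14) to rank 3 gives U(3,14).
Bases of U(3,14) are all 3-element subsets of 14 elements.
Number of bases = C(14,3) = (14 * 13 * 12) / (1 * 2 * 3) = 364.

364


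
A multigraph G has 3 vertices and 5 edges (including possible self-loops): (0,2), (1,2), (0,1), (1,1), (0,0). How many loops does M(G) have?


In a graphic matroid, a loop is a self-loop edge (u,u) with rank 0.
Examining all 5 edges for self-loops...
Self-loops found: (1,1), (0,0)
Number of loops = 2.

2


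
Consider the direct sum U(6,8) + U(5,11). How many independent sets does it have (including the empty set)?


For a direct sum, |I(M1+M2)| = |I(M1)| * |I(M2)|.
|I(U(6,8))| = sum C(8,k) for k=0..6 = 247.
|I(U(5,11))| = sum C(11,k) for k=0..5 = 1024.
Total = 247 * 1024 = 252928.

252928


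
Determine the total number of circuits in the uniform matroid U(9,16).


In U(9,16), circuits are the (10)-element subsets.
Any set of 10 elements is dependent, and removing any one element gives
an independent set of size 9, so it is a minimal dependent set.
Number of circuits = C(16,10) = 8008.

8008


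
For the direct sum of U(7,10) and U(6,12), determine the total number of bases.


Bases of a direct sum M1 + M2: |B| = |B(M1)| * |B(M2)|.
|B(U(7,10))| = C(10,7) = 120.
|B(U(6,12))| = C(12,6) = 924.
Total bases = 120 * 924 = 110880.

110880


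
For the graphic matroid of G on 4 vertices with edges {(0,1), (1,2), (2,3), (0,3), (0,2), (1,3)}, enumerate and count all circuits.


A circuit in a graphic matroid = edge set of a simple cycle.
G has 4 vertices and 6 edges.
Enumerating all minimal edge subsets forming cycles...
Total circuits found: 7.

7


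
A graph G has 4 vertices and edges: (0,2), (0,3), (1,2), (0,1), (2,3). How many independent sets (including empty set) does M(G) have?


An independent set in a graphic matroid is an acyclic edge subset.
G has 4 vertices and 5 edges.
Enumerate all 2^5 = 32 subsets, checking for acyclicity.
Total independent sets = 24.

24


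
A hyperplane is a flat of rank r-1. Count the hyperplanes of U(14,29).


Hyperplanes of U(14,29) are flats of rank 13.
In a uniform matroid, these are exactly the (13)-element subsets.
Count = C(29,13) = 29! / (13! * 16!) = 67863915.

67863915


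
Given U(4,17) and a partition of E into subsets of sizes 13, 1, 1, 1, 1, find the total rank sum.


r(Ai) = min(|Ai|, 4) for each part.
Sum = min(13,4) + min(1,4) + min(1,4) + min(1,4) + min(1,4)
    = 4 + 1 + 1 + 1 + 1
    = 8.

8


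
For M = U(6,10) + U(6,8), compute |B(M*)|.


(M1+M2)* = M1* + M2*.
M1* = U(4,10), bases: C(10,4) = 210.
M2* = U(2,8), bases: C(8,2) = 28.
|B(M*)| = 210 * 28 = 5880.

5880


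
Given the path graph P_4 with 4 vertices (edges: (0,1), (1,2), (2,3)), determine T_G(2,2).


A path on 4 vertices is a tree with 3 edges.
T(x,y) = x^(3) for any tree.
T(2,2) = 2^3 = 8.

8


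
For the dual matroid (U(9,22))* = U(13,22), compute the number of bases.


The dual of U(r,n) is U(n-r, n) = U(13,22).
Bases of U(13,22) are all (13)-element subsets.
|B(M*)| = (22 choose 13) = 497420.

497420


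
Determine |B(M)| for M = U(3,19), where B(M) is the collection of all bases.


Bases of U(3,19) are all 3-element subsets of the 19-element ground set.
Number of bases = C(19,3).
C(19,3) = 19! / (3! * 16!) = 969.

969


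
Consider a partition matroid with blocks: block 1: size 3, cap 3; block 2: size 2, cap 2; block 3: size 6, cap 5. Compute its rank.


Rank of a partition matroid = sum of min(|Si|, ci) for each block.
= min(3,3) + min(2,2) + min(6,5)
= 3 + 2 + 5
= 10.

10


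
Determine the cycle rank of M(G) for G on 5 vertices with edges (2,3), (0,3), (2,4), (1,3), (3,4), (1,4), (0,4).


Cycle rank (nullity) = |E| - r(M) = |E| - (|V| - c).
|E| = 7, |V| = 5, c = 1.
Nullity = 7 - (5 - 1) = 7 - 4 = 3.

3


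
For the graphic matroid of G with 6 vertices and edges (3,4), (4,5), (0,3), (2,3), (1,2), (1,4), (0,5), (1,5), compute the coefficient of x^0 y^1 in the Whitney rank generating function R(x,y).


R(x,y) = sum over A in 2^E of x^(r(E)-r(A)) * y^(|A|-r(A)).
G has 6 vertices, 8 edges. r(E) = 5.
Enumerate all 2^8 = 256 subsets.
Count subsets with r(E)-r(A)=0 and |A|-r(A)=1: 26.

26


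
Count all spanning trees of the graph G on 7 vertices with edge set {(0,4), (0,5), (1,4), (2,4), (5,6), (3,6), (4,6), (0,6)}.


By Kirchhoff's matrix tree theorem, the number of spanning trees equals
the determinant of any cofactor of the Laplacian matrix L.
G has 7 vertices and 8 edges.
Computing the (6 x 6) cofactor determinant gives 8.

8


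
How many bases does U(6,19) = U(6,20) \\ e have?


Deleting e from U(6,20) gives U(6,19) since n > r.
Bases of U(6,19) = C(19,6) = 19! / (6! * 13!) = 27132.

27132


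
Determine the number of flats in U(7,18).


Flats of U(7,18): every subset of size < 7 is a flat, plus E itself.
Count = (18 choose 0) + (18 choose 1) + (18 choose 2) + (18 choose 3) + (18 choose 4) + (18 choose 5) + (18 choose 6) + 1
     = 1 + 18 + 153 + 816 + 3060 + 8568 + 18564 + 1
     = 31181.

31181


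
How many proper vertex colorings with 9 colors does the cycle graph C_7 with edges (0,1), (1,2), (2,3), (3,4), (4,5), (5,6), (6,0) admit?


P(C_7, k) = (k-1)^7 + (-1)^7*(k-1).
P(9) = (8)^7 - 8
= 2097152 - 8 = 2097144.

2097144


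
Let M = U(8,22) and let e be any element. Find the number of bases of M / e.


Contracting e from U(8,22) gives U(7,21).
Bases of U(7,21) = (21 choose 7) = 116280.

116280


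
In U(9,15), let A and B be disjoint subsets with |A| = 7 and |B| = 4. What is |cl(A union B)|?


|A union B| = 7 + 4 = 11 (disjoint).
In U(9,15), cl(S) = S if |S| < 9, else cl(S) = E.
Since 11 >= 9, cl(A union B) = E.
|cl(A union B)| = 15.

15


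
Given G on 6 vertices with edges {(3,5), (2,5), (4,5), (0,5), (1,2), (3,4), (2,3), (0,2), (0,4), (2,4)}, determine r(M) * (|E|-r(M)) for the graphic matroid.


r(M) = |V| - c = 6 - 1 = 5.
nullity = |E| - r(M) = 10 - 5 = 5.
Product = 5 * 5 = 25.

25


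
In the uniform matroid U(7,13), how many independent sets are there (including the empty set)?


Independent sets of U(7,13) are all subsets of size <= 7.
Count = C(13,0) + C(13,1) + C(13,2) + C(13,3) + C(13,4) + C(13,5) + C(13,6) + C(13,7)
     = 1 + 13 + 78 + 286 + 715 + 1287 + 1716 + 1716
     = 5812.

5812


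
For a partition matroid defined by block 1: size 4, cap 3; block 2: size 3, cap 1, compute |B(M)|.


A basis picks exactly ci elements from block i.
Number of bases = product of C(|Si|, ci).
= C(4,3) * C(3,1)
= 4 * 3
= 12.

12


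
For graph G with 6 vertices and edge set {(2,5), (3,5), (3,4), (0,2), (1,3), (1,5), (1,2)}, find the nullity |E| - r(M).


Cycle rank (nullity) = |E| - r(M) = |E| - (|V| - c).
|E| = 7, |V| = 6, c = 1.
Nullity = 7 - (6 - 1) = 7 - 5 = 2.

2


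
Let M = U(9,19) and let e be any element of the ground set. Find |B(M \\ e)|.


Deleting e from U(9,19) gives U(9,18) since n > r.
Bases of U(9,18) = C(18,9) = 48620.

48620


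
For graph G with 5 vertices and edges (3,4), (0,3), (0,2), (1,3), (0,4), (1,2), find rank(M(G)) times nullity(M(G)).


r(M) = |V| - c = 5 - 1 = 4.
nullity = |E| - r(M) = 6 - 4 = 2.
Product = 4 * 2 = 8.

8


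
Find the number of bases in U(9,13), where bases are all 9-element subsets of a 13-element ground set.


Bases of U(9,13) are all 9-element subsets of the 13-element ground set.
Number of bases = C(13,9).
C(13,9) = 13! / (9! * 4!) = 715.

715


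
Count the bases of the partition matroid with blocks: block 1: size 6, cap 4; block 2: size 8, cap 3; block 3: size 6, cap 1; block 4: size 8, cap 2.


A basis picks exactly ci elements from block i.
Number of bases = product of C(|Si|, ci).
= C(6,4) * C(8,3) * C(6,1) * C(8,2)
= 15 * 56 * 6 * 28
= 141120.

141120


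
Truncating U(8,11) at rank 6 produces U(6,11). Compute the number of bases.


Truncating U(8,11) to rank 6 gives U(6,11).
Bases of U(6,11) are all 6-element subsets of 11 elements.
Number of bases = C(11,6) = 462.

462


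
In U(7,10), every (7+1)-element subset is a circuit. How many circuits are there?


In U(7,10), circuits are the (8)-element subsets.
Any set of 8 elements is dependent, and removing any one element gives
an independent set of size 7, so it is a minimal dependent set.
Number of circuits = (10 choose 8) = 45.

45


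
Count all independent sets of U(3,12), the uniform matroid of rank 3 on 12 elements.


Independent sets of U(3,12) are all subsets of size <= 3.
Count = C(12,0) + C(12,1) + C(12,2) + C(12,3)
     = 1 + 12 + 66 + 220
     = 299.

299


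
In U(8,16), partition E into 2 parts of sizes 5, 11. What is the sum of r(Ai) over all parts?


r(Ai) = min(|Ai|, 8) for each part.
Sum = min(5,8) + min(11,8)
    = 5 + 8
    = 13.

13


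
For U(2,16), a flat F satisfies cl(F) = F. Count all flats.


Flats of U(2,16): every subset of size < 2 is a flat, plus E itself.
Count = (16 choose 0) + (16 choose 1) + 1
     = 1 + 16 + 1
     = 18.

18


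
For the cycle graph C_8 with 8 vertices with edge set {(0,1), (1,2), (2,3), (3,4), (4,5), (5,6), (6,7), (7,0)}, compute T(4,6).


T(C_8; x,y) = x + x^2 + ... + x^(7) + y.
T(4,6) = 4^1 + 4^2 + 4^3 + 4^4 + 4^5 + 4^6 + 4^7 + 6
= 4 + 16 + 64 + 256 + 1024 + 4096 + 16384 + 6
= 21850.

21850


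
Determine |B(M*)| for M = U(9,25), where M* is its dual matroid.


The dual of U(r,n) is U(n-r, n) = U(16,25).
Bases of U(16,25) are all (16)-element subsets.
|B(M*)| = C(25,16) = 2042975.

2042975


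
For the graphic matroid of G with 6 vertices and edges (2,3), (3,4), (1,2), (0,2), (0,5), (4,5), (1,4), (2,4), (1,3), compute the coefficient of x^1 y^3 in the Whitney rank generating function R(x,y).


R(x,y) = sum over A in 2^E of x^(r(E)-r(A)) * y^(|A|-r(A)).
G has 6 vertices, 9 edges. r(E) = 5.
Enumerate all 2^9 = 512 subsets.
Count subsets with r(E)-r(A)=1 and |A|-r(A)=3: 3.

3


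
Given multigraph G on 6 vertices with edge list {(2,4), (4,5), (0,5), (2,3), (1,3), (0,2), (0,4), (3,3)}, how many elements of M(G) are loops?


In a graphic matroid, a loop is a self-loop edge (u,u) with rank 0.
Examining all 8 edges for self-loops...
Self-loops found: (3,3)
Number of loops = 1.

1


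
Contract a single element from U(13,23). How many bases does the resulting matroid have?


Contracting e from U(13,23) gives U(12,22).
Bases of U(12,22) = C(22,12) = 646646.

646646


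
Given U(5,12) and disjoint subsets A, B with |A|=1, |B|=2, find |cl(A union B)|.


|A union B| = 1 + 2 = 3 (disjoint).
In U(5,12), cl(S) = S if |S| < 5, else cl(S) = E.
Since 3 < 5, cl(A union B) = A union B.
|cl(A union B)| = 3.

3


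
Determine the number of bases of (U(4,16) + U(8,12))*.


(M1+M2)* = M1* + M2*.
M1* = U(12,16), bases: C(16,12) = 1820.
M2* = U(4,12), bases: C(12,4) = 495.
|B(M*)| = 1820 * 495 = 900900.

900900


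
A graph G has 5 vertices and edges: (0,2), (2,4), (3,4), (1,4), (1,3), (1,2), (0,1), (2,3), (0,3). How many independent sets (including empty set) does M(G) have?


An independent set in a graphic matroid is an acyclic edge subset.
G has 5 vertices and 9 edges.
Enumerate all 2^9 = 512 subsets, checking for acyclicity.
Total independent sets = 198.

198


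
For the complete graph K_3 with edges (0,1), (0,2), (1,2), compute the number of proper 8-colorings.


P(K_3, k) = k(k-1)(k-2)...(k-2).
P(8) = (8) * (7) * (6) = 336.

336


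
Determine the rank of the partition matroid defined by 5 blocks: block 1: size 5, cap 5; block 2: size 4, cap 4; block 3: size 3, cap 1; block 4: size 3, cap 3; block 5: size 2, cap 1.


Rank of a partition matroid = sum of min(|Si|, ci) for each block.
= min(5,5) + min(4,4) + min(3,1) + min(3,3) + min(2,1)
= 5 + 4 + 1 + 3 + 1
= 14.

14


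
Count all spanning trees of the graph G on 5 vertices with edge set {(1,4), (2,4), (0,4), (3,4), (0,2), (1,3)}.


By Kirchhoff's matrix tree theorem, the number of spanning trees equals
the determinant of any cofactor of the Laplacian matrix L.
G has 5 vertices and 6 edges.
Computing the (4 x 4) cofactor determinant gives 9.

9


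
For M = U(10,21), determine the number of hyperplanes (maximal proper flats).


Hyperplanes of U(10,21) are flats of rank 9.
In a uniform matroid, these are exactly the (9)-element subsets.
Count = C(21,9) = 21! / (9! * 12!) = 293930.

293930


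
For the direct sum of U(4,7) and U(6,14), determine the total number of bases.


Bases of a direct sum M1 + M2: |B| = |B(M1)| * |B(M2)|.
|B(U(4,7))| = C(7,4) = 35.
|B(U(6,14))| = C(14,6) = 3003.
Total bases = 35 * 3003 = 105105.

105105


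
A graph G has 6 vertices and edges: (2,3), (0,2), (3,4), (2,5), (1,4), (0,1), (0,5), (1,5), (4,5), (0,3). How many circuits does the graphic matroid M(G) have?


A circuit in a graphic matroid = edge set of a simple cycle.
G has 6 vertices and 10 edges.
Enumerating all minimal edge subsets forming cycles...
Total circuits found: 23.

23


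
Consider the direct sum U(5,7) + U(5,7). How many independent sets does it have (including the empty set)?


For a direct sum, |I(M1+M2)| = |I(M1)| * |I(M2)|.
|I(U(5,7))| = sum C(7,k) for k=0..5 = 120.
|I(U(5,7))| = sum C(7,k) for k=0..5 = 120.
Total = 120 * 120 = 14400.

14400


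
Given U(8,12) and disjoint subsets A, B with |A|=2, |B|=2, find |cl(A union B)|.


|A union B| = 2 + 2 = 4 (disjoint).
In U(8,12), cl(S) = S if |S| < 8, else cl(S) = E.
Since 4 < 8, cl(A union B) = A union B.
|cl(A union B)| = 4.

4


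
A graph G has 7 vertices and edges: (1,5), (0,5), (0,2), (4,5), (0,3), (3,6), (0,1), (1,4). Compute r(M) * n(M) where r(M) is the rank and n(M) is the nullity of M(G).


r(M) = |V| - c = 7 - 1 = 6.
nullity = |E| - r(M) = 8 - 6 = 2.
Product = 6 * 2 = 12.

12


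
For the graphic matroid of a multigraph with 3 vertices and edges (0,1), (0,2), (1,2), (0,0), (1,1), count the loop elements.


In a graphic matroid, a loop is a self-loop edge (u,u) with rank 0.
Examining all 5 edges for self-loops...
Self-loops found: (0,0), (1,1)
Number of loops = 2.

2


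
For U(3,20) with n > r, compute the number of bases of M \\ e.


Deleting e from U(3,20) gives U(3,19) since n > r.
Bases of U(3,19) = C(19,3) = 19! / (3! * 16!) = 969.

969


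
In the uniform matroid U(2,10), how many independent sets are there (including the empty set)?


Independent sets of U(2,10) are all subsets of size <= 2.
Count = C(10,0) + C(10,1) + C(10,2)
     = 1 + 10 + 45
     = 56.

56


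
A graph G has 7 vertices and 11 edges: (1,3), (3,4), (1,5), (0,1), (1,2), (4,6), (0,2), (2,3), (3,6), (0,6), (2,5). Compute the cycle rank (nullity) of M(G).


Cycle rank (nullity) = |E| - r(M) = |E| - (|V| - c).
|E| = 11, |V| = 7, c = 1.
Nullity = 11 - (7 - 1) = 11 - 6 = 5.

5


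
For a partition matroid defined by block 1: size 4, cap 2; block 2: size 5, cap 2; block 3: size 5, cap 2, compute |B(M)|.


A basis picks exactly ci elements from block i.
Number of bases = product of C(|Si|, ci).
= C(4,2) * C(5,2) * C(5,2)
= 6 * 10 * 10
= 600.

600


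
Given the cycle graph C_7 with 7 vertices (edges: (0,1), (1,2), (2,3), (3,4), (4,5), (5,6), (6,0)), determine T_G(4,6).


T(C_7; x,y) = x + x^2 + ... + x^(6) + y.
T(4,6) = 4^1 + 4^2 + 4^3 + 4^4 + 4^5 + 4^6 + 6
= 4 + 16 + 64 + 256 + 1024 + 4096 + 6
= 5466.

5466


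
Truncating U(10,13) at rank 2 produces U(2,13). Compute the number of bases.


Truncating U(10,13) to rank 2 gives U(2,13).
Bases of U(2,13) are all 2-element subsets of 13 elements.
Number of bases = C(13,2) = (13 * 12) / (1 * 2) = 78.

78


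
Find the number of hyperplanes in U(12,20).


Hyperplanes of U(12,20) are flats of rank 11.
In a uniform matroid, these are exactly the (11)-element subsets.
Count = C(20,11) = 20! / (11! * 9!) = 167960.

167960


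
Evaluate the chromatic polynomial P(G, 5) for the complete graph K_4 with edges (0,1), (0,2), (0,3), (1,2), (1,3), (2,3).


P(K_4, k) = k(k-1)(k-2)...(k-3).
P(5) = (5) * (4) * (3) * (2) = 120.

120


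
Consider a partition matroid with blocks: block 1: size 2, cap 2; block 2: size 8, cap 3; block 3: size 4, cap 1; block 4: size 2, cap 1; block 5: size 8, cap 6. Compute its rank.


Rank of a partition matroid = sum of min(|Si|, ci) for each block.
= min(2,2) + min(8,3) + min(4,1) + min(2,1) + min(8,6)
= 2 + 3 + 1 + 1 + 6
= 13.

13


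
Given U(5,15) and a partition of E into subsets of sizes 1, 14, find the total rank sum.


r(Ai) = min(|Ai|, 5) for each part.
Sum = min(1,5) + min(14,5)
    = 1 + 5
    = 6.

6


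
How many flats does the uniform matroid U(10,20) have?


Flats of U(10,20): every subset of size < 10 is a flat, plus E itself.
Count = (20 choose 0) + (20 choose 1) + (20 choose 2) + (20 choose 3) + (20 choose 4) + (20 choose 5) + (20 choose 6) + (20 choose 7) + (20 choose 8) + (20 choose 9) + 1
     = 1 + 20 + 190 + 1140 + 4845 + 15504 + 38760 + 77520 + 125970 + 167960 + 1
     = 431911.

431911
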